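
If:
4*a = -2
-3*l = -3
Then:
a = -1/2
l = 1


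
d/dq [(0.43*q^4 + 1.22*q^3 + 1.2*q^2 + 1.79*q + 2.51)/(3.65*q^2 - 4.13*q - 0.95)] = (3.139*q^5 - 0.874699999999999*q^4 - 11.7112*q^3 - 14.9665*q^2 - 20.603*q + 8.6658)/(13.3225*q^4 - 30.149*q^3 + 10.1219*q^2 + 7.847*q + 0.9025)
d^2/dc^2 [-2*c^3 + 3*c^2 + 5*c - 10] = 6 - 12*c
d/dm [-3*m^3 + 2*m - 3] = 2 - 9*m^2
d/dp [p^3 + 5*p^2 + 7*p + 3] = 3*p^2 + 10*p + 7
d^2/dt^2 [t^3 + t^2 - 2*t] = 6*t + 2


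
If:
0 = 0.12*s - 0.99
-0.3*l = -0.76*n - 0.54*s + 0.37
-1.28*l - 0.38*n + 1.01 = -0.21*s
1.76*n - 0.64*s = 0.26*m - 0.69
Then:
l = 3.35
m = -45.10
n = -4.05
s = 8.25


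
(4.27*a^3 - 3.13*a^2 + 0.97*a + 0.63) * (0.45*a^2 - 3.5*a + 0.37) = 1.9215*a^5 - 16.3535*a^4 + 12.9714*a^3 - 4.2696*a^2 - 1.8461*a + 0.2331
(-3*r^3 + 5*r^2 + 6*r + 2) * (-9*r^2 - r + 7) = 27*r^5 - 42*r^4 - 80*r^3 + 11*r^2 + 40*r + 14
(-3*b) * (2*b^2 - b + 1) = -6*b^3 + 3*b^2 - 3*b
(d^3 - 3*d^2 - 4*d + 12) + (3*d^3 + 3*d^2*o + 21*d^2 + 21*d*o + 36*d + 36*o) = 4*d^3 + 3*d^2*o + 18*d^2 + 21*d*o + 32*d + 36*o + 12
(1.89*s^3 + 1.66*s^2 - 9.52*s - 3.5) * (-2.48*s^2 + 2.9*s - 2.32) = -4.6872*s^5 + 1.3642*s^4 + 24.0388*s^3 - 22.7792*s^2 + 11.9364*s + 8.12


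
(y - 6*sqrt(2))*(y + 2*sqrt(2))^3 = y^4 - 48*y^2 - 128*sqrt(2)*y - 192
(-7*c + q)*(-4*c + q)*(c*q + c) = 28*c^3*q + 28*c^3 - 11*c^2*q^2 - 11*c^2*q + c*q^3 + c*q^2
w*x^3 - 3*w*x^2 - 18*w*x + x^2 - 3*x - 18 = (x - 6)*(x + 3)*(w*x + 1)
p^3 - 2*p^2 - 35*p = p*(p - 7)*(p + 5)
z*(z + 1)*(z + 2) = z^3 + 3*z^2 + 2*z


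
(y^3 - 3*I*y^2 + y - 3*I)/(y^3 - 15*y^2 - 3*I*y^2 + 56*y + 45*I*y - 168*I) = (y^2 + 1)/(y^2 - 15*y + 56)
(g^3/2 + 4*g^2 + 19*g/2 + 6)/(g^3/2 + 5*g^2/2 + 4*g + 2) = (g^2 + 7*g + 12)/(g^2 + 4*g + 4)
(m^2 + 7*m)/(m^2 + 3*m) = (m + 7)/(m + 3)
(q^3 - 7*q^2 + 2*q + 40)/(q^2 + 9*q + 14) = (q^2 - 9*q + 20)/(q + 7)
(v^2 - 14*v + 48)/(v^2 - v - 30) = (v - 8)/(v + 5)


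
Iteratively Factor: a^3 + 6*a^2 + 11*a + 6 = (a + 2)*(a^2 + 4*a + 3) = (a + 1)*(a + 2)*(a + 3)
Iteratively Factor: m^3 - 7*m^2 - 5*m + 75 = (m + 3)*(m^2 - 10*m + 25) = (m - 5)*(m + 3)*(m - 5)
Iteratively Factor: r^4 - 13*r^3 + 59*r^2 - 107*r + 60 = (r - 4)*(r^3 - 9*r^2 + 23*r - 15) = (r - 4)*(r - 1)*(r^2 - 8*r + 15) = (r - 5)*(r - 4)*(r - 1)*(r - 3)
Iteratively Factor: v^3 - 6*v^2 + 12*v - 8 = (v - 2)*(v^2 - 4*v + 4) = (v - 2)^2*(v - 2)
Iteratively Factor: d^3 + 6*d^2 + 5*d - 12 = (d - 1)*(d^2 + 7*d + 12) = (d - 1)*(d + 3)*(d + 4)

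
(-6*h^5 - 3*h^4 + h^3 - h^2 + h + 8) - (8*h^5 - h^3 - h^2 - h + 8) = -14*h^5 - 3*h^4 + 2*h^3 + 2*h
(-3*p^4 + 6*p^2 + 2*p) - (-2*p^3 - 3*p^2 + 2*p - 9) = -3*p^4 + 2*p^3 + 9*p^2 + 9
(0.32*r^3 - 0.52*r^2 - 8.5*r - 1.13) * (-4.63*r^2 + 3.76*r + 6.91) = -1.4816*r^5 + 3.6108*r^4 + 39.611*r^3 - 30.3213*r^2 - 62.9838*r - 7.8083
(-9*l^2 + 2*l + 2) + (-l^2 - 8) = -10*l^2 + 2*l - 6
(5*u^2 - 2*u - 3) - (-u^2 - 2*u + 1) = 6*u^2 - 4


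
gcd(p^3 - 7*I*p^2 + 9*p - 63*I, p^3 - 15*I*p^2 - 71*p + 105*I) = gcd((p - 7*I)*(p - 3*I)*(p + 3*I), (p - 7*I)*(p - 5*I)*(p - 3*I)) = p^2 - 10*I*p - 21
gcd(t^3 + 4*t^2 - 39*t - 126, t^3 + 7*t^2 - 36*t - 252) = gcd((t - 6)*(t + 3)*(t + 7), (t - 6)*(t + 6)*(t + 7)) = t^2 + t - 42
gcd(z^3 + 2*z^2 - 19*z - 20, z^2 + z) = z + 1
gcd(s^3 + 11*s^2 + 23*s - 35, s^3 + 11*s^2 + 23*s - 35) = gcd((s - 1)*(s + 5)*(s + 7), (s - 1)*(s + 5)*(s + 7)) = s^3 + 11*s^2 + 23*s - 35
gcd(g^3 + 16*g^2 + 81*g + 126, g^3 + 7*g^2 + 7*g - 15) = g + 3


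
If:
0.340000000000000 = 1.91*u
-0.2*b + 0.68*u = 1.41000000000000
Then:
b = -6.44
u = 0.18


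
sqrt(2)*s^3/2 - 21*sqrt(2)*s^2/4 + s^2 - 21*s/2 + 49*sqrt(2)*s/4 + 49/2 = (s - 7)*(s - 7/2)*(sqrt(2)*s/2 + 1)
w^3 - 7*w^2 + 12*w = w*(w - 4)*(w - 3)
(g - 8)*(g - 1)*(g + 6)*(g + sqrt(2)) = g^4 - 3*g^3 + sqrt(2)*g^3 - 46*g^2 - 3*sqrt(2)*g^2 - 46*sqrt(2)*g + 48*g + 48*sqrt(2)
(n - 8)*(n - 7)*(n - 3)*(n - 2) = n^4 - 20*n^3 + 137*n^2 - 370*n + 336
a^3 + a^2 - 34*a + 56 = (a - 4)*(a - 2)*(a + 7)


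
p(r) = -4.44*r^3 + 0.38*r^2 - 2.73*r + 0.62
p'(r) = -13.32*r^2 + 0.76*r - 2.73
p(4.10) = -310.19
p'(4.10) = -223.52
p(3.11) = -137.75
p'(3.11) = -129.20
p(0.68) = -2.46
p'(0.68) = -8.37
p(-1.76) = 30.81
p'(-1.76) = -45.33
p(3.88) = -263.60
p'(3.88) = -200.31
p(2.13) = -46.38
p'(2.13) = -61.54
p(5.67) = -811.98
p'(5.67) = -426.64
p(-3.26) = 167.39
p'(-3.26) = -146.77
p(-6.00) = 989.72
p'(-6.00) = -486.81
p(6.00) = -961.12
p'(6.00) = -477.69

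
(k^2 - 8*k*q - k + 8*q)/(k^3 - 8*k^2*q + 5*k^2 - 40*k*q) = (k - 1)/(k*(k + 5))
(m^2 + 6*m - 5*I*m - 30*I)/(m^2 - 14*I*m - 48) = (m^2 + m*(6 - 5*I) - 30*I)/(m^2 - 14*I*m - 48)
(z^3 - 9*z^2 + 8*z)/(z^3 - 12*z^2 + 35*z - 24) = z/(z - 3)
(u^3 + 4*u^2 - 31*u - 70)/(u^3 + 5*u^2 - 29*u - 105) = (u + 2)/(u + 3)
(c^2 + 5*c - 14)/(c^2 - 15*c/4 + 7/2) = 4*(c + 7)/(4*c - 7)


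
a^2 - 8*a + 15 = (a - 5)*(a - 3)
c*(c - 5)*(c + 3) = c^3 - 2*c^2 - 15*c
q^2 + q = q*(q + 1)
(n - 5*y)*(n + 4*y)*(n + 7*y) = n^3 + 6*n^2*y - 27*n*y^2 - 140*y^3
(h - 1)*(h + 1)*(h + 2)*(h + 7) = h^4 + 9*h^3 + 13*h^2 - 9*h - 14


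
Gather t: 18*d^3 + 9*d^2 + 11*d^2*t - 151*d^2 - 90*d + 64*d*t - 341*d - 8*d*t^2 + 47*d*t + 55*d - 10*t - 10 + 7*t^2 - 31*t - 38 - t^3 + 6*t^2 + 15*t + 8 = 18*d^3 - 142*d^2 - 376*d - t^3 + t^2*(13 - 8*d) + t*(11*d^2 + 111*d - 26) - 40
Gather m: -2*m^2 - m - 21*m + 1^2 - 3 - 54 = -2*m^2 - 22*m - 56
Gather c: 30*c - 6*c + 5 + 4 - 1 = 24*c + 8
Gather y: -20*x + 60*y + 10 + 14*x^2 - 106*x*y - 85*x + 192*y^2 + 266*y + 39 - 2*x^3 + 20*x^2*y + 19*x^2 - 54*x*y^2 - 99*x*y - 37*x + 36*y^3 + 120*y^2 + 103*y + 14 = -2*x^3 + 33*x^2 - 142*x + 36*y^3 + y^2*(312 - 54*x) + y*(20*x^2 - 205*x + 429) + 63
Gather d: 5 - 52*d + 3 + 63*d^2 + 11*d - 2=63*d^2 - 41*d + 6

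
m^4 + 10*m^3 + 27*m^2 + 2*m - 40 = (m - 1)*(m + 2)*(m + 4)*(m + 5)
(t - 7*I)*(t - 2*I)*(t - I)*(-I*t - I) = -I*t^4 - 10*t^3 - I*t^3 - 10*t^2 + 23*I*t^2 + 14*t + 23*I*t + 14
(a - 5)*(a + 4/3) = a^2 - 11*a/3 - 20/3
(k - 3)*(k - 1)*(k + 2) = k^3 - 2*k^2 - 5*k + 6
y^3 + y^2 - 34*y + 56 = (y - 4)*(y - 2)*(y + 7)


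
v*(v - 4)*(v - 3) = v^3 - 7*v^2 + 12*v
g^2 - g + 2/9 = (g - 2/3)*(g - 1/3)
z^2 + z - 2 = (z - 1)*(z + 2)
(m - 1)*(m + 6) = m^2 + 5*m - 6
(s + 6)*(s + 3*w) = s^2 + 3*s*w + 6*s + 18*w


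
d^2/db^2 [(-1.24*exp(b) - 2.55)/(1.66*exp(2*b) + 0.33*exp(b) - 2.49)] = (-3.416944*exp(4*b) - 27.427848*exp(3*b) - 34.943166*exp(2*b) - 43.457283*exp(b) - 9.783459)*exp(b)/(4.574296*exp(6*b) + 2.728044*exp(5*b) - 20.04201*exp(4*b) - 8.148195*exp(3*b) + 30.063015*exp(2*b) + 6.138099*exp(b) - 15.438249)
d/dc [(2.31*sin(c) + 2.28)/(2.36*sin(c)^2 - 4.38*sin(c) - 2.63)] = (-5.4516*sin(c)^2 - 10.7616*sin(c) + 3.9111)*cos(c)/(5.5696*sin(c)^4 - 20.6736*sin(c)^3 + 6.7708*sin(c)^2 + 23.0388*sin(c) + 6.9169)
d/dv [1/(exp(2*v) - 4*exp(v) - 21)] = 2*(2 - exp(v))*exp(v)/(-exp(2*v) + 4*exp(v) + 21)^2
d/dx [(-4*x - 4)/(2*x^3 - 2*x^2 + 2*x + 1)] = 4*(4*x^3 + 4*x^2 - 4*x + 1)/(4*x^6 - 8*x^5 + 12*x^4 - 4*x^3 + 4*x + 1)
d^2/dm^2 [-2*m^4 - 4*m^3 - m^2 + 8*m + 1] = -24*m^2 - 24*m - 2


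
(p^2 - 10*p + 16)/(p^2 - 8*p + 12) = (p - 8)/(p - 6)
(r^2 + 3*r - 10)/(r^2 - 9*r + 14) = (r + 5)/(r - 7)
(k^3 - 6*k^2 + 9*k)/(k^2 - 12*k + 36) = k*(k^2 - 6*k + 9)/(k^2 - 12*k + 36)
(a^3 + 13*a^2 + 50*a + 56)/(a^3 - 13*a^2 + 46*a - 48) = (a^3 + 13*a^2 + 50*a + 56)/(a^3 - 13*a^2 + 46*a - 48)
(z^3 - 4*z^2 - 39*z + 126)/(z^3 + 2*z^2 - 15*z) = (z^2 - z - 42)/(z*(z + 5))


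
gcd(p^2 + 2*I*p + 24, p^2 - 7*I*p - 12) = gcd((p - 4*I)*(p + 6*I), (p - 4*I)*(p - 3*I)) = p - 4*I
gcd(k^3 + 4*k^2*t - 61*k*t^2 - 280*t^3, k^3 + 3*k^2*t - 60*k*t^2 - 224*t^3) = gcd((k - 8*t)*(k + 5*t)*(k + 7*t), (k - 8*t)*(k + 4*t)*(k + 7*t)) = -k^2 + k*t + 56*t^2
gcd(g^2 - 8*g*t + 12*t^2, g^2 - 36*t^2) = -g + 6*t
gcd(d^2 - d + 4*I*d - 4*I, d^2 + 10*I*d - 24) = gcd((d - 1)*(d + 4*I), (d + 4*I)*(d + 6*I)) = d + 4*I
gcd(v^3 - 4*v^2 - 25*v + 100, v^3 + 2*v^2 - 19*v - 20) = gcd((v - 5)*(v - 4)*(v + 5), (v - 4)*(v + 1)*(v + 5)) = v^2 + v - 20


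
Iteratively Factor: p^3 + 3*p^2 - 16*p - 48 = (p - 4)*(p^2 + 7*p + 12) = (p - 4)*(p + 3)*(p + 4)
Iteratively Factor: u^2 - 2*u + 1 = (u - 1)*(u - 1)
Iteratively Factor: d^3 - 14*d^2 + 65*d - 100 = (d - 4)*(d^2 - 10*d + 25) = (d - 5)*(d - 4)*(d - 5)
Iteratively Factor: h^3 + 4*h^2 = (h)*(h^2 + 4*h) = h^2*(h + 4)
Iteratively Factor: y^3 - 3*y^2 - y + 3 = (y + 1)*(y^2 - 4*y + 3) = (y - 1)*(y + 1)*(y - 3)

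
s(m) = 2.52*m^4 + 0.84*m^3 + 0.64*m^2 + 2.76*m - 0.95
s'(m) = 10.08*m^3 + 2.52*m^2 + 1.28*m + 2.76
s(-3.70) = 427.34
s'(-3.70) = -478.06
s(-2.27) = 53.17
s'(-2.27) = -105.07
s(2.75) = 173.07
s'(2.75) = 234.97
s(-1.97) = 27.63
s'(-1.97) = -67.05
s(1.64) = 27.23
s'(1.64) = 56.10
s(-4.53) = 982.78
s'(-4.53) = -888.36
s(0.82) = 3.35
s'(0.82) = 11.06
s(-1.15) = -0.15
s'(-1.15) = -10.71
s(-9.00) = 15947.41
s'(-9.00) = -7152.96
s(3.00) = 239.89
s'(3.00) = 301.44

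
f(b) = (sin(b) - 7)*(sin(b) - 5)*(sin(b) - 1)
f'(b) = (sin(b) - 7)*(sin(b) - 5)*cos(b) + (sin(b) - 7)*(sin(b) - 1)*cos(b) + (sin(b) - 5)*(sin(b) - 1)*cos(b)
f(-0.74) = -72.91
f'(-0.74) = 48.66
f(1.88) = -1.16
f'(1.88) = -7.59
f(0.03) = -33.60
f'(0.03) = 46.20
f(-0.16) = -42.82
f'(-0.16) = 50.56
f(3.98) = -77.55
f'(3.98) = -45.46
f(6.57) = -22.72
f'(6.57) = 38.26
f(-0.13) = -41.31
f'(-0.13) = 50.00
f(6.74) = -16.71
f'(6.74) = 32.41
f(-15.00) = -71.34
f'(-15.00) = -49.51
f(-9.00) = -56.65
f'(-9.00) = -53.05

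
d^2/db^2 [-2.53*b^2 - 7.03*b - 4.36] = -5.06000000000000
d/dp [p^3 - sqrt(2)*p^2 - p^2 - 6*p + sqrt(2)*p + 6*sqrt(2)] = 3*p^2 - 2*sqrt(2)*p - 2*p - 6 + sqrt(2)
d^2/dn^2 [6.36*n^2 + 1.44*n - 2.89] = 12.7200000000000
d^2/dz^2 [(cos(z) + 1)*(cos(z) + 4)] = -5*cos(z) - 2*cos(2*z)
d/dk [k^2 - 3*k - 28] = 2*k - 3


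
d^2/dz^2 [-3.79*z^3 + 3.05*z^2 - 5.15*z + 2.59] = 6.1 - 22.74*z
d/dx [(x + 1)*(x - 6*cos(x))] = x + (x + 1)*(6*sin(x) + 1) - 6*cos(x)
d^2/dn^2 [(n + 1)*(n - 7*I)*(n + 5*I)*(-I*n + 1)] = -12*I*n^2 - 6*n*(1 + I) - 2 - 74*I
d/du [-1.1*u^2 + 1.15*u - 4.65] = 1.15 - 2.2*u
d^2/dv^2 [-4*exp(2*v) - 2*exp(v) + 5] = (-16*exp(v) - 2)*exp(v)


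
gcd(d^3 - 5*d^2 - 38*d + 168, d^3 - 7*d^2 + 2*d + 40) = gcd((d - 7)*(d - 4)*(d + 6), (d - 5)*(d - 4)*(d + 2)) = d - 4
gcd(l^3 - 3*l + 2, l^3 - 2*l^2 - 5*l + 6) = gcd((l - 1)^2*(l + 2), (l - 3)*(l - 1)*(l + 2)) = l^2 + l - 2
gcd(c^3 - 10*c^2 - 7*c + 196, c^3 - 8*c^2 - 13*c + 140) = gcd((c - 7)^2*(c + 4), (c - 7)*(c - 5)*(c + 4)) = c^2 - 3*c - 28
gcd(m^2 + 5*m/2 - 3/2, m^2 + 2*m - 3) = m + 3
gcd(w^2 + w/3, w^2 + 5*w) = w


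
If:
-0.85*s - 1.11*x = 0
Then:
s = -1.30588235294118*x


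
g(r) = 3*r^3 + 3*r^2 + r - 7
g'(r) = 9*r^2 + 6*r + 1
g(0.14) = -6.79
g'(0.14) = 2.02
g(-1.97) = -20.26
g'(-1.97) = 24.11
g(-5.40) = -397.31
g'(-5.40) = 231.04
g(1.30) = 5.96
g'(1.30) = 24.01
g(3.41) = 150.25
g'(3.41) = 126.11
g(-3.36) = -90.29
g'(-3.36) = 82.45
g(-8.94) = -1919.72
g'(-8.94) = 666.67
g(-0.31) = -7.11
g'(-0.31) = 0.00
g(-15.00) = -9472.00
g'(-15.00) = 1936.00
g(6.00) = 755.00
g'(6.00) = 361.00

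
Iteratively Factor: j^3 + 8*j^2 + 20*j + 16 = (j + 4)*(j^2 + 4*j + 4) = (j + 2)*(j + 4)*(j + 2)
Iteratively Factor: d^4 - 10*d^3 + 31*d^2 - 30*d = (d - 5)*(d^3 - 5*d^2 + 6*d) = (d - 5)*(d - 3)*(d^2 - 2*d) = d*(d - 5)*(d - 3)*(d - 2)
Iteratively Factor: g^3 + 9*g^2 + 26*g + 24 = (g + 2)*(g^2 + 7*g + 12) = (g + 2)*(g + 4)*(g + 3)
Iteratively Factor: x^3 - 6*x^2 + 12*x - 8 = (x - 2)*(x^2 - 4*x + 4) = (x - 2)^2*(x - 2)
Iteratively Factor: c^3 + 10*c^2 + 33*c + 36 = (c + 4)*(c^2 + 6*c + 9) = (c + 3)*(c + 4)*(c + 3)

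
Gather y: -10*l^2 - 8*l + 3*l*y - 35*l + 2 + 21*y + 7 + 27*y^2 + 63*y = -10*l^2 - 43*l + 27*y^2 + y*(3*l + 84) + 9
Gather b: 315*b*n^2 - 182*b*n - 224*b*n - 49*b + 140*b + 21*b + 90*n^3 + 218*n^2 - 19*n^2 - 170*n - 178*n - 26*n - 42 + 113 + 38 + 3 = b*(315*n^2 - 406*n + 112) + 90*n^3 + 199*n^2 - 374*n + 112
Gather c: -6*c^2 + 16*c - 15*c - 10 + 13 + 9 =-6*c^2 + c + 12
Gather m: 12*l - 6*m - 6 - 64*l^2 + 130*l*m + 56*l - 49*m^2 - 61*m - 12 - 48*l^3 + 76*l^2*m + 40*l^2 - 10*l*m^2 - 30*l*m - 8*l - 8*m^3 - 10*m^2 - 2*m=-48*l^3 - 24*l^2 + 60*l - 8*m^3 + m^2*(-10*l - 59) + m*(76*l^2 + 100*l - 69) - 18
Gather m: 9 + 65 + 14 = 88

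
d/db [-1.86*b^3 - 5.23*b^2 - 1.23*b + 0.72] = -5.58*b^2 - 10.46*b - 1.23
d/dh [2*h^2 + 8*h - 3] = 4*h + 8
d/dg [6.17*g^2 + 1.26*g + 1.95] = 12.34*g + 1.26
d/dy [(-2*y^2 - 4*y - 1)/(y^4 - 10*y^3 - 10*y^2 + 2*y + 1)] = 2*(2*y^5 - 4*y^4 - 38*y^3 - 37*y^2 - 12*y - 1)/(y^8 - 20*y^7 + 80*y^6 + 204*y^5 + 62*y^4 - 60*y^3 - 16*y^2 + 4*y + 1)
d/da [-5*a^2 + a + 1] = 1 - 10*a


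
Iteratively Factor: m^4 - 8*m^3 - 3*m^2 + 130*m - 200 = (m + 4)*(m^3 - 12*m^2 + 45*m - 50) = (m - 5)*(m + 4)*(m^2 - 7*m + 10) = (m - 5)*(m - 2)*(m + 4)*(m - 5)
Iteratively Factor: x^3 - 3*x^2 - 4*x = (x)*(x^2 - 3*x - 4) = x*(x + 1)*(x - 4)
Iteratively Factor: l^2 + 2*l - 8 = (l + 4)*(l - 2)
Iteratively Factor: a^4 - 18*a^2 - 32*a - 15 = (a + 1)*(a^3 - a^2 - 17*a - 15) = (a - 5)*(a + 1)*(a^2 + 4*a + 3) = (a - 5)*(a + 1)*(a + 3)*(a + 1)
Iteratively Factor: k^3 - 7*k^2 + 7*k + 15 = (k - 3)*(k^2 - 4*k - 5) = (k - 5)*(k - 3)*(k + 1)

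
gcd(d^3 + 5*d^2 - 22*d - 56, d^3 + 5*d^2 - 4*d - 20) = d + 2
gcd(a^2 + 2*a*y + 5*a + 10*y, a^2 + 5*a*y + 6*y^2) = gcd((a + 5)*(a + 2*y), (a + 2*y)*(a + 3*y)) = a + 2*y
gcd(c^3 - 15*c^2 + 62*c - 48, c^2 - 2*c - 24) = c - 6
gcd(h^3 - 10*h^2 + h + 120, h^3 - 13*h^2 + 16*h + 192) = h^2 - 5*h - 24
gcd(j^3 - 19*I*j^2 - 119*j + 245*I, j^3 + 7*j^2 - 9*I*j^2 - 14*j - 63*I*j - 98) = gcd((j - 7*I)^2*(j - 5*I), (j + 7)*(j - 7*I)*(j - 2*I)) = j - 7*I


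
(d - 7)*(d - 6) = d^2 - 13*d + 42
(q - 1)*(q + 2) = q^2 + q - 2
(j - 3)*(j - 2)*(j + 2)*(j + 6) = j^4 + 3*j^3 - 22*j^2 - 12*j + 72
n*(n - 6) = n^2 - 6*n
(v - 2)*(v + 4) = v^2 + 2*v - 8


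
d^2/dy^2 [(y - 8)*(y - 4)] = 2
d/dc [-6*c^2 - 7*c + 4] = -12*c - 7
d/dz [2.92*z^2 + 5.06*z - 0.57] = 5.84*z + 5.06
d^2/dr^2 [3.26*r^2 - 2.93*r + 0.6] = 6.52000000000000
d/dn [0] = 0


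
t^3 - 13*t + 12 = (t - 3)*(t - 1)*(t + 4)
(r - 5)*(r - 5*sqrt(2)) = r^2 - 5*sqrt(2)*r - 5*r + 25*sqrt(2)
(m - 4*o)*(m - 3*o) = m^2 - 7*m*o + 12*o^2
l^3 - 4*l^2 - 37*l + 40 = (l - 8)*(l - 1)*(l + 5)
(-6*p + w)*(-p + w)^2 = -6*p^3 + 13*p^2*w - 8*p*w^2 + w^3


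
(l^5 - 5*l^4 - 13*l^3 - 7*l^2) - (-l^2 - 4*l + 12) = l^5 - 5*l^4 - 13*l^3 - 6*l^2 + 4*l - 12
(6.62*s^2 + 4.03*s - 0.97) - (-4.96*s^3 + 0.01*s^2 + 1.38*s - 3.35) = 4.96*s^3 + 6.61*s^2 + 2.65*s + 2.38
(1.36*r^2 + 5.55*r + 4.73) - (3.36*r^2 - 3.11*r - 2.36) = -2.0*r^2 + 8.66*r + 7.09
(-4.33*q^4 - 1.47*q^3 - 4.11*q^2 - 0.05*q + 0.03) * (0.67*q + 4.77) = -2.9011*q^5 - 21.639*q^4 - 9.7656*q^3 - 19.6382*q^2 - 0.2184*q + 0.1431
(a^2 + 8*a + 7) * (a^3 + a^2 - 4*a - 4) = a^5 + 9*a^4 + 11*a^3 - 29*a^2 - 60*a - 28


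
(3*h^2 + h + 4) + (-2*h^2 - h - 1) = h^2 + 3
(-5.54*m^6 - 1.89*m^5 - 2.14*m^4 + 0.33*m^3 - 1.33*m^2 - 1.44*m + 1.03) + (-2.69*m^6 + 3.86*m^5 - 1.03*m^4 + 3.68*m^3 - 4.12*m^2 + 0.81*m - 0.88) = -8.23*m^6 + 1.97*m^5 - 3.17*m^4 + 4.01*m^3 - 5.45*m^2 - 0.63*m + 0.15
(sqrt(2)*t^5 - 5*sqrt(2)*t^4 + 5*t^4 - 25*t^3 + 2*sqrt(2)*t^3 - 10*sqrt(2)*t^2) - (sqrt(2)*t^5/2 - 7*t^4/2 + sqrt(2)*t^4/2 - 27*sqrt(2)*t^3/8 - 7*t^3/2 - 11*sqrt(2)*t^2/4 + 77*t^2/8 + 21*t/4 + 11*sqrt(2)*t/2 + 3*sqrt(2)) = sqrt(2)*t^5/2 - 11*sqrt(2)*t^4/2 + 17*t^4/2 - 43*t^3/2 + 43*sqrt(2)*t^3/8 - 29*sqrt(2)*t^2/4 - 77*t^2/8 - 11*sqrt(2)*t/2 - 21*t/4 - 3*sqrt(2)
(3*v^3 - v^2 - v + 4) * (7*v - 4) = 21*v^4 - 19*v^3 - 3*v^2 + 32*v - 16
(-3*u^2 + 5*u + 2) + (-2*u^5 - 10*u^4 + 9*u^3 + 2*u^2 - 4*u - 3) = -2*u^5 - 10*u^4 + 9*u^3 - u^2 + u - 1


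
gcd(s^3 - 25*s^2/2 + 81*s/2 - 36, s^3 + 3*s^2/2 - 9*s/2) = s - 3/2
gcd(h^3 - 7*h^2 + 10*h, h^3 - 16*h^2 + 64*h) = h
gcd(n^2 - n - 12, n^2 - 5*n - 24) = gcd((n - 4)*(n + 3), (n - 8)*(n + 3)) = n + 3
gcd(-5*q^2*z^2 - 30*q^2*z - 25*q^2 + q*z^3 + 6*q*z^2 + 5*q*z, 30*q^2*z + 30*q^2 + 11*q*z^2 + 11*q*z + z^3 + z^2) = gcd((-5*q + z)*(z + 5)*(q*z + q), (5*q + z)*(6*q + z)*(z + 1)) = z + 1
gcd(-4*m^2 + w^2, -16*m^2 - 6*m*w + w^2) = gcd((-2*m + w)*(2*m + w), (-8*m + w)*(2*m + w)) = 2*m + w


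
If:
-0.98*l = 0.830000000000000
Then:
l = -0.85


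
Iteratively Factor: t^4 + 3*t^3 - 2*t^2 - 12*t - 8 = (t + 2)*(t^3 + t^2 - 4*t - 4) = (t + 1)*(t + 2)*(t^2 - 4) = (t + 1)*(t + 2)^2*(t - 2)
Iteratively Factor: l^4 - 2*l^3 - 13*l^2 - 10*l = (l)*(l^3 - 2*l^2 - 13*l - 10) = l*(l + 2)*(l^2 - 4*l - 5) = l*(l + 1)*(l + 2)*(l - 5)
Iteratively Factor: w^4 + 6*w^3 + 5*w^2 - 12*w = (w + 4)*(w^3 + 2*w^2 - 3*w) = (w + 3)*(w + 4)*(w^2 - w) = w*(w + 3)*(w + 4)*(w - 1)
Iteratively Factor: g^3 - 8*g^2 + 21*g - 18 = (g - 3)*(g^2 - 5*g + 6) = (g - 3)*(g - 2)*(g - 3)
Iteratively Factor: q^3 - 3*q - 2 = (q + 1)*(q^2 - q - 2) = (q + 1)^2*(q - 2)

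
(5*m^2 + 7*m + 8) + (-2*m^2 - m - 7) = 3*m^2 + 6*m + 1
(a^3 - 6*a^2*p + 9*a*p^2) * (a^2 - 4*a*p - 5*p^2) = a^5 - 10*a^4*p + 28*a^3*p^2 - 6*a^2*p^3 - 45*a*p^4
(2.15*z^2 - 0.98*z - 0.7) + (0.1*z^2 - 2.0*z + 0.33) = 2.25*z^2 - 2.98*z - 0.37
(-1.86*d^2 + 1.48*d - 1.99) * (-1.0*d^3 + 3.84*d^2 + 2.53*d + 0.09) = 1.86*d^5 - 8.6224*d^4 + 2.9674*d^3 - 4.0646*d^2 - 4.9015*d - 0.1791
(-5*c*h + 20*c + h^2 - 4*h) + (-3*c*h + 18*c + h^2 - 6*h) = -8*c*h + 38*c + 2*h^2 - 10*h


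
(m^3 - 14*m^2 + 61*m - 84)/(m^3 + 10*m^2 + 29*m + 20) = (m^3 - 14*m^2 + 61*m - 84)/(m^3 + 10*m^2 + 29*m + 20)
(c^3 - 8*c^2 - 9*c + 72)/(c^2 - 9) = c - 8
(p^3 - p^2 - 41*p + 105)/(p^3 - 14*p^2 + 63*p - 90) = (p + 7)/(p - 6)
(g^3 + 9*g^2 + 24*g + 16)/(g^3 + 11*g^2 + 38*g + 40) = (g^2 + 5*g + 4)/(g^2 + 7*g + 10)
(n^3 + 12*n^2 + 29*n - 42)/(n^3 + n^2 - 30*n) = (n^2 + 6*n - 7)/(n*(n - 5))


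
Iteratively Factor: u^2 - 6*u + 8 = (u - 2)*(u - 4)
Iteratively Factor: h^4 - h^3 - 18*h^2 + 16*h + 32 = (h + 4)*(h^3 - 5*h^2 + 2*h + 8) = (h - 4)*(h + 4)*(h^2 - h - 2) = (h - 4)*(h + 1)*(h + 4)*(h - 2)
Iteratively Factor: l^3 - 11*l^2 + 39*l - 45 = (l - 3)*(l^2 - 8*l + 15) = (l - 3)^2*(l - 5)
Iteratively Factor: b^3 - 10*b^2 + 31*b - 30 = (b - 5)*(b^2 - 5*b + 6) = (b - 5)*(b - 2)*(b - 3)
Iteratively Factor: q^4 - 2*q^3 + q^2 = (q - 1)*(q^3 - q^2) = q*(q - 1)*(q^2 - q) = q^2*(q - 1)*(q - 1)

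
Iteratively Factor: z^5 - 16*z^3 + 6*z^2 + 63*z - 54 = (z + 3)*(z^4 - 3*z^3 - 7*z^2 + 27*z - 18) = (z - 3)*(z + 3)*(z^3 - 7*z + 6) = (z - 3)*(z + 3)^2*(z^2 - 3*z + 2) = (z - 3)*(z - 2)*(z + 3)^2*(z - 1)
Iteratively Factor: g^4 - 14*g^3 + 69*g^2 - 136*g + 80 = (g - 5)*(g^3 - 9*g^2 + 24*g - 16) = (g - 5)*(g - 4)*(g^2 - 5*g + 4) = (g - 5)*(g - 4)*(g - 1)*(g - 4)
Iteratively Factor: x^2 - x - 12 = (x - 4)*(x + 3)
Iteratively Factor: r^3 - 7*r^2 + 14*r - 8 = (r - 1)*(r^2 - 6*r + 8) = (r - 2)*(r - 1)*(r - 4)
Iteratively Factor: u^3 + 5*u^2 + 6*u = (u + 2)*(u^2 + 3*u) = u*(u + 2)*(u + 3)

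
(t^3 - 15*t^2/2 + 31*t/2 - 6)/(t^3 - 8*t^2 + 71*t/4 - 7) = 2*(t - 3)/(2*t - 7)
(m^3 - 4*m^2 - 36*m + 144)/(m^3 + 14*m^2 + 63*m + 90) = (m^2 - 10*m + 24)/(m^2 + 8*m + 15)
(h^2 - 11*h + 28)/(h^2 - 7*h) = (h - 4)/h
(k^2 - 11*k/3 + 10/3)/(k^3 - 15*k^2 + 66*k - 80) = (k - 5/3)/(k^2 - 13*k + 40)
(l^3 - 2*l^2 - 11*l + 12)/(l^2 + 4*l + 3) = (l^2 - 5*l + 4)/(l + 1)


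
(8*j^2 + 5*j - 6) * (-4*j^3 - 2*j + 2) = -32*j^5 - 20*j^4 + 8*j^3 + 6*j^2 + 22*j - 12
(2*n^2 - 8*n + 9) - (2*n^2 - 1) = 10 - 8*n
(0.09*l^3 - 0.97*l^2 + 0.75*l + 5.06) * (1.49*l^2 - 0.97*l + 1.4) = 0.1341*l^5 - 1.5326*l^4 + 2.1844*l^3 + 5.4539*l^2 - 3.8582*l + 7.084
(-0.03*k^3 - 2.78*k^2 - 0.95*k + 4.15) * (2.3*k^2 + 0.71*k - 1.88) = -0.069*k^5 - 6.4153*k^4 - 4.1024*k^3 + 14.0969*k^2 + 4.7325*k - 7.802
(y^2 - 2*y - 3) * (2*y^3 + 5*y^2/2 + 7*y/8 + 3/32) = 2*y^5 - 3*y^4/2 - 81*y^3/8 - 293*y^2/32 - 45*y/16 - 9/32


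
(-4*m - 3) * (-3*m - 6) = 12*m^2 + 33*m + 18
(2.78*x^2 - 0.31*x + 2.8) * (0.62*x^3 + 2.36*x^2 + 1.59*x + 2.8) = 1.7236*x^5 + 6.3686*x^4 + 5.4246*x^3 + 13.8991*x^2 + 3.584*x + 7.84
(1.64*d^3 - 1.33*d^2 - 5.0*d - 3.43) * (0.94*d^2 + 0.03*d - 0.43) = 1.5416*d^5 - 1.201*d^4 - 5.4451*d^3 - 2.8023*d^2 + 2.0471*d + 1.4749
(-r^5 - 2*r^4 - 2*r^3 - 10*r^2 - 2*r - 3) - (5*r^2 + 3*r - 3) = -r^5 - 2*r^4 - 2*r^3 - 15*r^2 - 5*r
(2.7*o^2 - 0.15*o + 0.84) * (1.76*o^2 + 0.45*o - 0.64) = 4.752*o^4 + 0.951*o^3 - 0.3171*o^2 + 0.474*o - 0.5376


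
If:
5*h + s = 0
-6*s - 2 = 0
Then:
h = 1/15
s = -1/3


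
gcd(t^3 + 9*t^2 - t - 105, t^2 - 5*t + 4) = 1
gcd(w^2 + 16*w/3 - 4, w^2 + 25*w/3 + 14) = w + 6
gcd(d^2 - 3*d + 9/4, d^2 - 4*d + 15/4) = d - 3/2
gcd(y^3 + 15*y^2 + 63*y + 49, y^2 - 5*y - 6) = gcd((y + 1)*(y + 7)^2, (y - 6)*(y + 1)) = y + 1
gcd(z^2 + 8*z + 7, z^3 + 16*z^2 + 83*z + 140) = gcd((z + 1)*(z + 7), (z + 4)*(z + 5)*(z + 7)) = z + 7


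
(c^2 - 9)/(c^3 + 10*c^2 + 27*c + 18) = (c - 3)/(c^2 + 7*c + 6)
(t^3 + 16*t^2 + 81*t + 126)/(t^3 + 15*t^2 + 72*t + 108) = (t + 7)/(t + 6)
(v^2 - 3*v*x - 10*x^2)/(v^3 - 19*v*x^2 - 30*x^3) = 1/(v + 3*x)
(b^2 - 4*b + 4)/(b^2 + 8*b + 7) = (b^2 - 4*b + 4)/(b^2 + 8*b + 7)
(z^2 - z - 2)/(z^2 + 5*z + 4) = (z - 2)/(z + 4)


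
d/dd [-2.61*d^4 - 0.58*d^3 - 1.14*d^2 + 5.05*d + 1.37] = -10.44*d^3 - 1.74*d^2 - 2.28*d + 5.05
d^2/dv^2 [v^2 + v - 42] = 2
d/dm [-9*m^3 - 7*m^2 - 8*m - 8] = -27*m^2 - 14*m - 8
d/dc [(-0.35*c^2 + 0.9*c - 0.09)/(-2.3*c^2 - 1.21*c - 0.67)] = (2.4935*c^2 + 0.055*c - 0.7119)/(5.29*c^4 + 5.566*c^3 + 4.5461*c^2 + 1.6214*c + 0.4489)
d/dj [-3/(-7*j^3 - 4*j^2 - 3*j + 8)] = 3*(-21*j^2 - 8*j - 3)/(7*j^3 + 4*j^2 + 3*j - 8)^2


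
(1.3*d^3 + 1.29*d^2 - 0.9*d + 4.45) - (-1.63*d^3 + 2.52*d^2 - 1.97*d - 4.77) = 2.93*d^3 - 1.23*d^2 + 1.07*d + 9.22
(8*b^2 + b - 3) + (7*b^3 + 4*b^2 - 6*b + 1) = 7*b^3 + 12*b^2 - 5*b - 2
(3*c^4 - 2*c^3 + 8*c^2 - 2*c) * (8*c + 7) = 24*c^5 + 5*c^4 + 50*c^3 + 40*c^2 - 14*c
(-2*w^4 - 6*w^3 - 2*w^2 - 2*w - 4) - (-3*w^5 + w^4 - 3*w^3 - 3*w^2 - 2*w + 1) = 3*w^5 - 3*w^4 - 3*w^3 + w^2 - 5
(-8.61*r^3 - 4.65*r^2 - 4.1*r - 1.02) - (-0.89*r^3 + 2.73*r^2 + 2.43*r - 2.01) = -7.72*r^3 - 7.38*r^2 - 6.53*r + 0.99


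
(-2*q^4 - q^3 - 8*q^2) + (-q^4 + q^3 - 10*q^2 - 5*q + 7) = -3*q^4 - 18*q^2 - 5*q + 7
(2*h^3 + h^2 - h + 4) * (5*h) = 10*h^4 + 5*h^3 - 5*h^2 + 20*h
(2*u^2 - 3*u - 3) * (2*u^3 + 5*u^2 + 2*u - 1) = 4*u^5 + 4*u^4 - 17*u^3 - 23*u^2 - 3*u + 3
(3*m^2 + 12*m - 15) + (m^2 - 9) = 4*m^2 + 12*m - 24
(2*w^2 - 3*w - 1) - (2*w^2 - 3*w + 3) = -4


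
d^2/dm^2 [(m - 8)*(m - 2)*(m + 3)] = 6*m - 14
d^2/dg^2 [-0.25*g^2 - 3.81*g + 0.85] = -0.500000000000000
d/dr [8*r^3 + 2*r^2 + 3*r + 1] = 24*r^2 + 4*r + 3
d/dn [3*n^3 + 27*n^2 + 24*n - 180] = 9*n^2 + 54*n + 24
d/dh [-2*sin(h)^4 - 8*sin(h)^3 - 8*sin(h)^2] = -8*(sin(h)^2 + 3*sin(h) + 2)*sin(h)*cos(h)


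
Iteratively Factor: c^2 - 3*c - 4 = (c + 1)*(c - 4)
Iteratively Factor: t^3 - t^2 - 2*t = (t - 2)*(t^2 + t) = t*(t - 2)*(t + 1)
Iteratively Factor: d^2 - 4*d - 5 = (d - 5)*(d + 1)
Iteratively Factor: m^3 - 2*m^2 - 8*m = (m - 4)*(m^2 + 2*m) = m*(m - 4)*(m + 2)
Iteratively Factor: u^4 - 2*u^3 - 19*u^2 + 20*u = (u + 4)*(u^3 - 6*u^2 + 5*u) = (u - 1)*(u + 4)*(u^2 - 5*u) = (u - 5)*(u - 1)*(u + 4)*(u)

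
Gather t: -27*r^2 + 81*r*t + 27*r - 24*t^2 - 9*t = -27*r^2 + 27*r - 24*t^2 + t*(81*r - 9)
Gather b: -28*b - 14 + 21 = 7 - 28*b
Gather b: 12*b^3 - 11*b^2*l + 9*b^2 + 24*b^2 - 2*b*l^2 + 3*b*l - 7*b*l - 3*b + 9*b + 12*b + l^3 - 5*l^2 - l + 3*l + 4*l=12*b^3 + b^2*(33 - 11*l) + b*(-2*l^2 - 4*l + 18) + l^3 - 5*l^2 + 6*l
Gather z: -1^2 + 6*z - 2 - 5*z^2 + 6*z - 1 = -5*z^2 + 12*z - 4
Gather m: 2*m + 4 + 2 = 2*m + 6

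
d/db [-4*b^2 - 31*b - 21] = -8*b - 31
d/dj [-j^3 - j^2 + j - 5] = -3*j^2 - 2*j + 1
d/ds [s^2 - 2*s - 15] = 2*s - 2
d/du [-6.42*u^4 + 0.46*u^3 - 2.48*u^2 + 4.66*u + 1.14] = -25.68*u^3 + 1.38*u^2 - 4.96*u + 4.66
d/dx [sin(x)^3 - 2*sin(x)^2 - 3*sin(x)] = -4*sin(x)*cos(x) - 3*cos(x)^3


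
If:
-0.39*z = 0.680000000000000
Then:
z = -1.74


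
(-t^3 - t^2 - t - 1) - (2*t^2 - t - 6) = -t^3 - 3*t^2 + 5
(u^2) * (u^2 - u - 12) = u^4 - u^3 - 12*u^2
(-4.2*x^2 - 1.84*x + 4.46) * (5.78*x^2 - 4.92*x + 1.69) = -24.276*x^4 + 10.0288*x^3 + 27.7336*x^2 - 25.0528*x + 7.5374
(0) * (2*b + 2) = 0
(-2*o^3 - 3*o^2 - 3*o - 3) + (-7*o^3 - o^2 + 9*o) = -9*o^3 - 4*o^2 + 6*o - 3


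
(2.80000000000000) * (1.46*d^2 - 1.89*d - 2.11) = 4.088*d^2 - 5.292*d - 5.908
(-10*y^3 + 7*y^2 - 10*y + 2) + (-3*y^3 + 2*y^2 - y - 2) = -13*y^3 + 9*y^2 - 11*y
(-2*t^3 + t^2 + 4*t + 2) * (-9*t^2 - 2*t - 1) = 18*t^5 - 5*t^4 - 36*t^3 - 27*t^2 - 8*t - 2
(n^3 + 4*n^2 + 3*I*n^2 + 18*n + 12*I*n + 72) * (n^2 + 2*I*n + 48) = n^5 + 4*n^4 + 5*I*n^4 + 60*n^3 + 20*I*n^3 + 240*n^2 + 180*I*n^2 + 864*n + 720*I*n + 3456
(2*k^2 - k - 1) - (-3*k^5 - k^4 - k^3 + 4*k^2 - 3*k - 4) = 3*k^5 + k^4 + k^3 - 2*k^2 + 2*k + 3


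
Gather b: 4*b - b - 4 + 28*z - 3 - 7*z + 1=3*b + 21*z - 6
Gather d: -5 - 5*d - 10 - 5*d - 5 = -10*d - 20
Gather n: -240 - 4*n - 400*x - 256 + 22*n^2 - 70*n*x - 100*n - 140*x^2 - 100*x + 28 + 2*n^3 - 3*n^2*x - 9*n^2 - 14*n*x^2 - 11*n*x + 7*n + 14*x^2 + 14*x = 2*n^3 + n^2*(13 - 3*x) + n*(-14*x^2 - 81*x - 97) - 126*x^2 - 486*x - 468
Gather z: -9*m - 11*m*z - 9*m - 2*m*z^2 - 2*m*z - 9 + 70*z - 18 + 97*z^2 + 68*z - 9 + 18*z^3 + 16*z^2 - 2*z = -18*m + 18*z^3 + z^2*(113 - 2*m) + z*(136 - 13*m) - 36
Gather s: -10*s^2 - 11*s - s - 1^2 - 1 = -10*s^2 - 12*s - 2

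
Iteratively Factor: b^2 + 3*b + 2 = (b + 1)*(b + 2)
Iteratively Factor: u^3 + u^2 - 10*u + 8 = (u - 2)*(u^2 + 3*u - 4) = (u - 2)*(u + 4)*(u - 1)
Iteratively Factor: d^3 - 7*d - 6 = (d + 2)*(d^2 - 2*d - 3) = (d - 3)*(d + 2)*(d + 1)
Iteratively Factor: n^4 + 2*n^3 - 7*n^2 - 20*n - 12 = (n + 2)*(n^3 - 7*n - 6) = (n + 1)*(n + 2)*(n^2 - n - 6) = (n + 1)*(n + 2)^2*(n - 3)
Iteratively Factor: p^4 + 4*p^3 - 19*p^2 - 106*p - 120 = (p + 3)*(p^3 + p^2 - 22*p - 40) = (p + 3)*(p + 4)*(p^2 - 3*p - 10) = (p - 5)*(p + 3)*(p + 4)*(p + 2)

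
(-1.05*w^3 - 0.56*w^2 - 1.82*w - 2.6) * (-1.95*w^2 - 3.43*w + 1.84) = 2.0475*w^5 + 4.6935*w^4 + 3.5378*w^3 + 10.2822*w^2 + 5.5692*w - 4.784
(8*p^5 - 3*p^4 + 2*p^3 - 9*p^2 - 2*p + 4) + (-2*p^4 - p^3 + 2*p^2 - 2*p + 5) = 8*p^5 - 5*p^4 + p^3 - 7*p^2 - 4*p + 9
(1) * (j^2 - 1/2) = j^2 - 1/2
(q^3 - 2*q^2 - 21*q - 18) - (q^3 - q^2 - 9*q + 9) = -q^2 - 12*q - 27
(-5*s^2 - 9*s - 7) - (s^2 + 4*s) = -6*s^2 - 13*s - 7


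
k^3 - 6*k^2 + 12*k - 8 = (k - 2)^3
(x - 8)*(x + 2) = x^2 - 6*x - 16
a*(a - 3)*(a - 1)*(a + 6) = a^4 + 2*a^3 - 21*a^2 + 18*a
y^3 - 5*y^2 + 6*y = y*(y - 3)*(y - 2)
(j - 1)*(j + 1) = j^2 - 1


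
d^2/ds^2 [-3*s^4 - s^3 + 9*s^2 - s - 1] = -36*s^2 - 6*s + 18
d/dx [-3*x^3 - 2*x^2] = x*(-9*x - 4)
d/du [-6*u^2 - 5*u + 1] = -12*u - 5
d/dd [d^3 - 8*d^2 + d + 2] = 3*d^2 - 16*d + 1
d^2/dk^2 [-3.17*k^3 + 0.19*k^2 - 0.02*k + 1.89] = 0.38 - 19.02*k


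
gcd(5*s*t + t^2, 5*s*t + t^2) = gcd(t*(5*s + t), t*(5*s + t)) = 5*s*t + t^2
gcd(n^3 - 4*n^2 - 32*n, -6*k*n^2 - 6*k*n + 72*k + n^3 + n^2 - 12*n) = n + 4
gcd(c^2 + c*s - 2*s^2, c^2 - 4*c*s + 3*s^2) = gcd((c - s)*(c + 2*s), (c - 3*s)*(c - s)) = -c + s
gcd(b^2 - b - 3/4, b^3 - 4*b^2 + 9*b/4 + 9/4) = b^2 - b - 3/4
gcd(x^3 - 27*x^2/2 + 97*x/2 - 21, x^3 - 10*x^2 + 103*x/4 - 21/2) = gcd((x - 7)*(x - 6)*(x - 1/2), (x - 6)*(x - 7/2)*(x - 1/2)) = x^2 - 13*x/2 + 3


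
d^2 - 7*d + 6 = (d - 6)*(d - 1)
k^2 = k^2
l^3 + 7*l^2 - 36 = (l - 2)*(l + 3)*(l + 6)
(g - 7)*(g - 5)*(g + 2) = g^3 - 10*g^2 + 11*g + 70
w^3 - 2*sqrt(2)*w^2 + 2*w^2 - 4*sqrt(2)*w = w*(w + 2)*(w - 2*sqrt(2))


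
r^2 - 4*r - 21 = (r - 7)*(r + 3)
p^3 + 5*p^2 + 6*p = p*(p + 2)*(p + 3)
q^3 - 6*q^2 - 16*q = q*(q - 8)*(q + 2)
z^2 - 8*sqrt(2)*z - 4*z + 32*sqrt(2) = (z - 4)*(z - 8*sqrt(2))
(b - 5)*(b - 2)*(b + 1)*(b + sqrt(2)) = b^4 - 6*b^3 + sqrt(2)*b^3 - 6*sqrt(2)*b^2 + 3*b^2 + 3*sqrt(2)*b + 10*b + 10*sqrt(2)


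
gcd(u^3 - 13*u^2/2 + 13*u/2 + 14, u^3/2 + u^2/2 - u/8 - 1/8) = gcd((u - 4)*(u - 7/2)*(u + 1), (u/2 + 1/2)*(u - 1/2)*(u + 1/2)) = u + 1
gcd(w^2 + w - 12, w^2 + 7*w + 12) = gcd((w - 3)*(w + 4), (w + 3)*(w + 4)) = w + 4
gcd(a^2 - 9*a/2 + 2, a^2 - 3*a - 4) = a - 4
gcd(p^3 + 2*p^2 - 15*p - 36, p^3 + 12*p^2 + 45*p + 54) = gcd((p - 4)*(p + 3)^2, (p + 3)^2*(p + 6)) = p^2 + 6*p + 9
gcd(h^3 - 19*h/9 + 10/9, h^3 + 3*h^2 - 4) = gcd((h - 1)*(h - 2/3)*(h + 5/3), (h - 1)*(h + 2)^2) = h - 1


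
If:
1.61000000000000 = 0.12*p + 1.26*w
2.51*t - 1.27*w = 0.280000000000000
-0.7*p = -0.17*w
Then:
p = 0.30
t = 0.74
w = 1.25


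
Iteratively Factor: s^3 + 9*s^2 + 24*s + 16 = (s + 4)*(s^2 + 5*s + 4) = (s + 1)*(s + 4)*(s + 4)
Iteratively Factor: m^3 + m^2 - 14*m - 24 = (m - 4)*(m^2 + 5*m + 6) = (m - 4)*(m + 3)*(m + 2)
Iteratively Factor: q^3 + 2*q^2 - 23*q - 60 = (q + 4)*(q^2 - 2*q - 15) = (q - 5)*(q + 4)*(q + 3)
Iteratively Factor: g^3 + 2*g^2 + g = (g + 1)*(g^2 + g) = g*(g + 1)*(g + 1)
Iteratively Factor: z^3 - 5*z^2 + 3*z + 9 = (z - 3)*(z^2 - 2*z - 3) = (z - 3)^2*(z + 1)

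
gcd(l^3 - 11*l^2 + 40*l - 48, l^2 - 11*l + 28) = l - 4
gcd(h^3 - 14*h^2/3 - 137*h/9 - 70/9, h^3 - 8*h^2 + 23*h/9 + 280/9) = h^2 - 16*h/3 - 35/3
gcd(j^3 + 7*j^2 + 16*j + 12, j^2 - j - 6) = j + 2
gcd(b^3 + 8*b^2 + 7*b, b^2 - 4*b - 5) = b + 1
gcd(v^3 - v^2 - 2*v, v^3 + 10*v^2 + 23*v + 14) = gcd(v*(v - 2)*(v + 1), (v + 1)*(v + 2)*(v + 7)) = v + 1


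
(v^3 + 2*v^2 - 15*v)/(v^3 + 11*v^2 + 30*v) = (v - 3)/(v + 6)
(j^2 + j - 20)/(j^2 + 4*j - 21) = (j^2 + j - 20)/(j^2 + 4*j - 21)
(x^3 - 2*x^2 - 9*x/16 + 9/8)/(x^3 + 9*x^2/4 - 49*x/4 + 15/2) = (x + 3/4)/(x + 5)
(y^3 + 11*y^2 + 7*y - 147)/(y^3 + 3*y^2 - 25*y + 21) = (y + 7)/(y - 1)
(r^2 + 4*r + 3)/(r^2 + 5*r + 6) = (r + 1)/(r + 2)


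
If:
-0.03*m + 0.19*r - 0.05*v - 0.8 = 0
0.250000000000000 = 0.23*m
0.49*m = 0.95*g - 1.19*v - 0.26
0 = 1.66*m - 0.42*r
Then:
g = 0.42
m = 1.09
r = 4.30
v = -0.33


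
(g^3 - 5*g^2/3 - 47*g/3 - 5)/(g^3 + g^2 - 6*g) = (3*g^2 - 14*g - 5)/(3*g*(g - 2))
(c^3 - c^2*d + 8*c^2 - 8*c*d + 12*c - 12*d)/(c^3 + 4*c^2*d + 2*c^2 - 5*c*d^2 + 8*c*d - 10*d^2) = (c + 6)/(c + 5*d)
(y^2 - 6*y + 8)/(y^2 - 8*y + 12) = (y - 4)/(y - 6)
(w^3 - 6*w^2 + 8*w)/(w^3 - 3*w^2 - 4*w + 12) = w*(w - 4)/(w^2 - w - 6)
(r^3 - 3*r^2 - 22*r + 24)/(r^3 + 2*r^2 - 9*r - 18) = (r^3 - 3*r^2 - 22*r + 24)/(r^3 + 2*r^2 - 9*r - 18)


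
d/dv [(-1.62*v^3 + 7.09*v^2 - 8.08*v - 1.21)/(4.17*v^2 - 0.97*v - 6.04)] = (-6.7554*v^4 + 3.1428*v^3 + 56.1707*v^2 - 75.5558*v + 47.6295)/(17.3889*v^4 - 8.0898*v^3 - 49.4327*v^2 + 11.7176*v + 36.4816)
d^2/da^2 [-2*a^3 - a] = -12*a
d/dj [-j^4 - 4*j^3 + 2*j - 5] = -4*j^3 - 12*j^2 + 2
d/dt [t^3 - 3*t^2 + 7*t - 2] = 3*t^2 - 6*t + 7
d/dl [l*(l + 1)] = 2*l + 1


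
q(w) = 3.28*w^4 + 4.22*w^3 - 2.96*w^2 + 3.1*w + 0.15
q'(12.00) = 24426.46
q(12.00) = 74917.35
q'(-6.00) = -2339.54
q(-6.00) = 3214.35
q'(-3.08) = -241.91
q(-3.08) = 134.39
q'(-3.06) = -236.16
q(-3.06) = 129.61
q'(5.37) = 2368.07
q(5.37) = 3312.46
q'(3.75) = 850.81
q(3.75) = 841.32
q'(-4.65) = -1014.78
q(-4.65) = 1030.94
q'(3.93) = 971.73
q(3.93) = 1005.19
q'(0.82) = 13.99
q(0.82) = 4.51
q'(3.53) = 717.07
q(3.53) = 669.13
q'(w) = 13.12*w^3 + 12.66*w^2 - 5.92*w + 3.1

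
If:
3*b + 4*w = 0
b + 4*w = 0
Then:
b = 0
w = 0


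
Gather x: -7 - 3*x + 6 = -3*x - 1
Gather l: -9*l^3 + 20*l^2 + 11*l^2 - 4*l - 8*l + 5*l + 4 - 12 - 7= -9*l^3 + 31*l^2 - 7*l - 15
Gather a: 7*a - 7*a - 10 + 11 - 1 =0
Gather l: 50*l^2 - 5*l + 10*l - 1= 50*l^2 + 5*l - 1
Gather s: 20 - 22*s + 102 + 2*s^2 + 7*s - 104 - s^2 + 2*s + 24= s^2 - 13*s + 42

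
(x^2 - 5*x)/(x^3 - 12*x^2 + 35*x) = 1/(x - 7)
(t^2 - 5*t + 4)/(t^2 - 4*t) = (t - 1)/t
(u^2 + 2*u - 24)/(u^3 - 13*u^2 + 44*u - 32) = (u + 6)/(u^2 - 9*u + 8)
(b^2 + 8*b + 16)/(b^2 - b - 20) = (b + 4)/(b - 5)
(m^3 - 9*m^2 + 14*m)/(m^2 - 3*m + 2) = m*(m - 7)/(m - 1)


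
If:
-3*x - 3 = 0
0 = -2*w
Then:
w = 0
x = -1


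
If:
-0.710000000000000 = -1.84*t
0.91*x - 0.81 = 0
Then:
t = 0.39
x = 0.89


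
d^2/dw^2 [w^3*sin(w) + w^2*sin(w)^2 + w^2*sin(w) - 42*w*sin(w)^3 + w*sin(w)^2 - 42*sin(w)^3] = -w^3*sin(w) - w^2*sin(w) + 6*w^2*cos(w) + 2*w^2*cos(2*w) + 75*w*sin(w)/2 + 4*w*sin(2*w) - 189*w*sin(3*w)/2 + 4*w*cos(w) + 2*w*cos(2*w) + 67*sin(w)/2 + 2*sin(2*w) - 189*sin(3*w)/2 - 63*cos(w) - cos(2*w) + 63*cos(3*w) + 1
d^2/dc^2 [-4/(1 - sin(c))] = -(4*sin(c) + 8)/(sin(c) - 1)^2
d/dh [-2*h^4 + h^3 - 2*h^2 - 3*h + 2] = -8*h^3 + 3*h^2 - 4*h - 3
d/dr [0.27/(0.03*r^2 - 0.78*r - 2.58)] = (0.2106 - 0.0162*r)/(-0.03*r^2 + 0.78*r + 2.58)^2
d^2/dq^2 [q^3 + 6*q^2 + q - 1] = 6*q + 12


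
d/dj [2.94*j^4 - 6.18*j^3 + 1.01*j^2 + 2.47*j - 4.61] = 11.76*j^3 - 18.54*j^2 + 2.02*j + 2.47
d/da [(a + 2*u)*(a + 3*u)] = 2*a + 5*u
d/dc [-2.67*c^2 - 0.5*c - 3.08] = -5.34*c - 0.5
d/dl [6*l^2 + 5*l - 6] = 12*l + 5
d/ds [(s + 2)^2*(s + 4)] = (s + 2)*(3*s + 10)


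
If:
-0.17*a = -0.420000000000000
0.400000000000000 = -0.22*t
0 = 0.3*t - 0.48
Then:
No Solution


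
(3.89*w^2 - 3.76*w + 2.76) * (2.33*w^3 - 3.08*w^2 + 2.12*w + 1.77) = 9.0637*w^5 - 20.742*w^4 + 26.2584*w^3 - 9.5867*w^2 - 0.804*w + 4.8852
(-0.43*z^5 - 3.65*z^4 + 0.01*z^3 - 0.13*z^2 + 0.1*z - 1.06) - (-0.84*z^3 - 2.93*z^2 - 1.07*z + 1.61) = -0.43*z^5 - 3.65*z^4 + 0.85*z^3 + 2.8*z^2 + 1.17*z - 2.67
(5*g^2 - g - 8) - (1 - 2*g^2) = 7*g^2 - g - 9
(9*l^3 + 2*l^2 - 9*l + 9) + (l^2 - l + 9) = 9*l^3 + 3*l^2 - 10*l + 18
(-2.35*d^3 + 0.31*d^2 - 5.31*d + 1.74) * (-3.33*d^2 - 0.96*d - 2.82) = 7.8255*d^5 + 1.2237*d^4 + 24.0117*d^3 - 1.5708*d^2 + 13.3038*d - 4.9068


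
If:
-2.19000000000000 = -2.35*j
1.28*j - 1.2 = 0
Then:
No Solution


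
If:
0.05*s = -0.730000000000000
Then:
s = -14.60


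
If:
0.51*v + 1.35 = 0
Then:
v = -2.65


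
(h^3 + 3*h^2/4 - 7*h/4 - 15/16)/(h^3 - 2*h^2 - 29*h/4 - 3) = (h - 5/4)/(h - 4)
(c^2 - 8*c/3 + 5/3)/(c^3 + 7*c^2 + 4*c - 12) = (c - 5/3)/(c^2 + 8*c + 12)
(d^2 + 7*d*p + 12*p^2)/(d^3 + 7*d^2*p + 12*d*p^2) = 1/d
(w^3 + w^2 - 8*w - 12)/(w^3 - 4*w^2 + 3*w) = (w^2 + 4*w + 4)/(w*(w - 1))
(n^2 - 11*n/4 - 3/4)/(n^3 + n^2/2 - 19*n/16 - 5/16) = 4*(n - 3)/(4*n^2 + n - 5)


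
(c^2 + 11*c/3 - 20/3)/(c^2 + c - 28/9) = 3*(c + 5)/(3*c + 7)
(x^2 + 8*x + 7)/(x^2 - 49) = (x + 1)/(x - 7)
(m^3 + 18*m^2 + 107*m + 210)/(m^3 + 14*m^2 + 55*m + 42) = (m + 5)/(m + 1)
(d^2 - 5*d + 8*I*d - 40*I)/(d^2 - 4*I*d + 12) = (d^2 + d*(-5 + 8*I) - 40*I)/(d^2 - 4*I*d + 12)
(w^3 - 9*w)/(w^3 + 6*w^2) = (w^2 - 9)/(w*(w + 6))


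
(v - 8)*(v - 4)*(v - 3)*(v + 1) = v^4 - 14*v^3 + 53*v^2 - 28*v - 96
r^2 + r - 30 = (r - 5)*(r + 6)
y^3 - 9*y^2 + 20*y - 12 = (y - 6)*(y - 2)*(y - 1)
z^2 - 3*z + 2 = (z - 2)*(z - 1)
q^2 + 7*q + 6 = (q + 1)*(q + 6)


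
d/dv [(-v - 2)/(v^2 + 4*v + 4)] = 1/(v^2 + 4*v + 4)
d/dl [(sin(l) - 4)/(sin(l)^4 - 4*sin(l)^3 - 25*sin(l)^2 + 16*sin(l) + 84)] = (-3*sin(l)^4 + 24*sin(l)^3 - 23*sin(l)^2 - 200*sin(l) + 148)*cos(l)/(sin(l)^4 - 4*sin(l)^3 - 25*sin(l)^2 + 16*sin(l) + 84)^2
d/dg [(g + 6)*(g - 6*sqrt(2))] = 2*g - 6*sqrt(2) + 6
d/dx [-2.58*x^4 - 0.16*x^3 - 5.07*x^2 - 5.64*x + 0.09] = -10.32*x^3 - 0.48*x^2 - 10.14*x - 5.64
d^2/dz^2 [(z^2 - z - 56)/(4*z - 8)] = -27/(z^3 - 6*z^2 + 12*z - 8)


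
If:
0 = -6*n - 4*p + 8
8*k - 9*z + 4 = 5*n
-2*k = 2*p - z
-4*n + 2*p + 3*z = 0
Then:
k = -40/7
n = -8/7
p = 26/7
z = -4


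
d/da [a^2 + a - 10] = 2*a + 1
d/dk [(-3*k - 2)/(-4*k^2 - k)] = 2*(-6*k^2 - 8*k - 1)/(k^2*(16*k^2 + 8*k + 1))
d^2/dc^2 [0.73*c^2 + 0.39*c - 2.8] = 1.46000000000000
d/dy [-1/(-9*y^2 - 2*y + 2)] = 2*(-9*y - 1)/(9*y^2 + 2*y - 2)^2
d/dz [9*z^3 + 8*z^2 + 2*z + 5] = 27*z^2 + 16*z + 2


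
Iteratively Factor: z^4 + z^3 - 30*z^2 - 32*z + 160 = (z + 4)*(z^3 - 3*z^2 - 18*z + 40) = (z + 4)^2*(z^2 - 7*z + 10) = (z - 5)*(z + 4)^2*(z - 2)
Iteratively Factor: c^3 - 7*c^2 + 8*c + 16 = (c - 4)*(c^2 - 3*c - 4) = (c - 4)*(c + 1)*(c - 4)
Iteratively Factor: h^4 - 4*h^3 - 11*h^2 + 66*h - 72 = (h - 3)*(h^3 - h^2 - 14*h + 24) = (h - 3)*(h - 2)*(h^2 + h - 12) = (h - 3)^2*(h - 2)*(h + 4)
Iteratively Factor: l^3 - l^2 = (l)*(l^2 - l) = l^2*(l - 1)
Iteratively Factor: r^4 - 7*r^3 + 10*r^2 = (r - 2)*(r^3 - 5*r^2) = r*(r - 2)*(r^2 - 5*r) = r^2*(r - 2)*(r - 5)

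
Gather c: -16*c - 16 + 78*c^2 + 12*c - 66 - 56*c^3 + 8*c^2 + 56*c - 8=-56*c^3 + 86*c^2 + 52*c - 90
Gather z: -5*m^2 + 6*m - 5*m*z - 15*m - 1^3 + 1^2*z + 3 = -5*m^2 - 9*m + z*(1 - 5*m) + 2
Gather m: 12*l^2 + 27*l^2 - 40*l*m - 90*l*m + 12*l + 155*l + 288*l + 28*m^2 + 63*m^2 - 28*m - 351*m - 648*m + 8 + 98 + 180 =39*l^2 + 455*l + 91*m^2 + m*(-130*l - 1027) + 286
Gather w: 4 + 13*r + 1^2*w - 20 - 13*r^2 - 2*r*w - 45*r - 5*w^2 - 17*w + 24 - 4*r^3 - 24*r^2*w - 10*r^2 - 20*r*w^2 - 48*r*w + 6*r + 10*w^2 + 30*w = -4*r^3 - 23*r^2 - 26*r + w^2*(5 - 20*r) + w*(-24*r^2 - 50*r + 14) + 8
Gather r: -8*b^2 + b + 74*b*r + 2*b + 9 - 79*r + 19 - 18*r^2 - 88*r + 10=-8*b^2 + 3*b - 18*r^2 + r*(74*b - 167) + 38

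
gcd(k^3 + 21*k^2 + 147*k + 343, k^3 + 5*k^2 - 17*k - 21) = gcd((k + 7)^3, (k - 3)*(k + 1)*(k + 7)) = k + 7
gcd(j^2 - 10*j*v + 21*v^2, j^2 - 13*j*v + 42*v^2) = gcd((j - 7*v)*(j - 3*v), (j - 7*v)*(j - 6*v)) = -j + 7*v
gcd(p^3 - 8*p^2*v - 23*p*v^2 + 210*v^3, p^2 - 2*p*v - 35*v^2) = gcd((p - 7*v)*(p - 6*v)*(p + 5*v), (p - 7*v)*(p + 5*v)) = p^2 - 2*p*v - 35*v^2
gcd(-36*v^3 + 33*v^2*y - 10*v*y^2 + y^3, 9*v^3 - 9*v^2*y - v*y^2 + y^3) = -3*v + y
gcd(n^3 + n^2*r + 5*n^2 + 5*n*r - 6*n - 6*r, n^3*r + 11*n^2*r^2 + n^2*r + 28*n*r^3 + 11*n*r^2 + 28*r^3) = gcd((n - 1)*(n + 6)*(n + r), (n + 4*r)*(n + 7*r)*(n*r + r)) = 1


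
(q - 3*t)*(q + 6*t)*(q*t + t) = q^3*t + 3*q^2*t^2 + q^2*t - 18*q*t^3 + 3*q*t^2 - 18*t^3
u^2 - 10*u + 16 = (u - 8)*(u - 2)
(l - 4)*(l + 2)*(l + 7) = l^3 + 5*l^2 - 22*l - 56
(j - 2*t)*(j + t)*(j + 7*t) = j^3 + 6*j^2*t - 9*j*t^2 - 14*t^3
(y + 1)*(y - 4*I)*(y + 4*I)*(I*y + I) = I*y^4 + 2*I*y^3 + 17*I*y^2 + 32*I*y + 16*I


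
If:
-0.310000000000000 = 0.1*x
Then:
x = -3.10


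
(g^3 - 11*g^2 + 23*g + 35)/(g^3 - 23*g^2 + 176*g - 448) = (g^2 - 4*g - 5)/(g^2 - 16*g + 64)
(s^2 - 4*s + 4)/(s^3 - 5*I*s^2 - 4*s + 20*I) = (s - 2)/(s^2 + s*(2 - 5*I) - 10*I)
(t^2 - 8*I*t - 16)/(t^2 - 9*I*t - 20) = (t - 4*I)/(t - 5*I)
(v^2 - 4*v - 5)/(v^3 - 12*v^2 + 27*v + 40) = 1/(v - 8)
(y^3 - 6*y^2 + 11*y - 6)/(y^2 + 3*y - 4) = (y^2 - 5*y + 6)/(y + 4)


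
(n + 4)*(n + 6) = n^2 + 10*n + 24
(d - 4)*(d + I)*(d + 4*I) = d^3 - 4*d^2 + 5*I*d^2 - 4*d - 20*I*d + 16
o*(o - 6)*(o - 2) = o^3 - 8*o^2 + 12*o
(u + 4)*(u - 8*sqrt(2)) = u^2 - 8*sqrt(2)*u + 4*u - 32*sqrt(2)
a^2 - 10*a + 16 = (a - 8)*(a - 2)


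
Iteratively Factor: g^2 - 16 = (g - 4)*(g + 4)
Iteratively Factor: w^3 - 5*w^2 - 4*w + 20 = (w + 2)*(w^2 - 7*w + 10) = (w - 5)*(w + 2)*(w - 2)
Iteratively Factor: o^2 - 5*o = (o - 5)*(o)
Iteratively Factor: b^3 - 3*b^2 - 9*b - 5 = (b - 5)*(b^2 + 2*b + 1) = (b - 5)*(b + 1)*(b + 1)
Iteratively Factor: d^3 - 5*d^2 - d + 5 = (d - 1)*(d^2 - 4*d - 5) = (d - 5)*(d - 1)*(d + 1)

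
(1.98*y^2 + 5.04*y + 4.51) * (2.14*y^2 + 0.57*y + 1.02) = 4.2372*y^4 + 11.9142*y^3 + 14.5438*y^2 + 7.7115*y + 4.6002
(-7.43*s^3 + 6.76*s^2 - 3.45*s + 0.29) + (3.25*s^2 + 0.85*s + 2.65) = -7.43*s^3 + 10.01*s^2 - 2.6*s + 2.94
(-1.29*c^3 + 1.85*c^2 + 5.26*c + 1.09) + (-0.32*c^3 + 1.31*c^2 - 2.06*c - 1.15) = -1.61*c^3 + 3.16*c^2 + 3.2*c - 0.0599999999999998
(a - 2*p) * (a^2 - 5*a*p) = a^3 - 7*a^2*p + 10*a*p^2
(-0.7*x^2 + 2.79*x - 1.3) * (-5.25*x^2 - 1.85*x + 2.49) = 3.675*x^4 - 13.3525*x^3 - 0.0795000000000003*x^2 + 9.3521*x - 3.237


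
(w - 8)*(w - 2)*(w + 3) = w^3 - 7*w^2 - 14*w + 48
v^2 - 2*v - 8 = (v - 4)*(v + 2)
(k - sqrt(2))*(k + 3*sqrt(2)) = k^2 + 2*sqrt(2)*k - 6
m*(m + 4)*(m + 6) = m^3 + 10*m^2 + 24*m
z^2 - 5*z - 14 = (z - 7)*(z + 2)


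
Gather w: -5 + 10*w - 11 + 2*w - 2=12*w - 18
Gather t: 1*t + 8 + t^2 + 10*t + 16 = t^2 + 11*t + 24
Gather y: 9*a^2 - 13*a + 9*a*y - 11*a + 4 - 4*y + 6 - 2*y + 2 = 9*a^2 - 24*a + y*(9*a - 6) + 12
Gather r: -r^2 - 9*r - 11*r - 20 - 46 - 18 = -r^2 - 20*r - 84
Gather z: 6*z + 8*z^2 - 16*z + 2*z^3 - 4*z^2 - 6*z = 2*z^3 + 4*z^2 - 16*z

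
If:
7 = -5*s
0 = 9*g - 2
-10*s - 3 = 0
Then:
No Solution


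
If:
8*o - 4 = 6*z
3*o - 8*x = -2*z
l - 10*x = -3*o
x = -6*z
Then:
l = 60/209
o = 100/209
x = 36/209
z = -6/209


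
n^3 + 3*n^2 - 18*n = n*(n - 3)*(n + 6)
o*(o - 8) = o^2 - 8*o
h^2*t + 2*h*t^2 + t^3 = t*(h + t)^2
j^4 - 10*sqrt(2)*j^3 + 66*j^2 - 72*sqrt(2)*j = j*(j - 4*sqrt(2))*(j - 3*sqrt(2))^2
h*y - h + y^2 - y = (h + y)*(y - 1)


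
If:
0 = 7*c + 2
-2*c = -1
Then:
No Solution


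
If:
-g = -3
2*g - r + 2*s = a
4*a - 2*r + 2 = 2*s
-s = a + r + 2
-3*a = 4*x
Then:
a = -1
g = 3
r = 5/3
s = -8/3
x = 3/4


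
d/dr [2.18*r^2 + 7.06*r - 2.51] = 4.36*r + 7.06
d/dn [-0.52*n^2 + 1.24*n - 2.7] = 1.24 - 1.04*n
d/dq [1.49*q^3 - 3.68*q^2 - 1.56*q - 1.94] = 4.47*q^2 - 7.36*q - 1.56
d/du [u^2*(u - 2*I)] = u*(3*u - 4*I)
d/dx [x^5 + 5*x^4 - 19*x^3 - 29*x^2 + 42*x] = 5*x^4 + 20*x^3 - 57*x^2 - 58*x + 42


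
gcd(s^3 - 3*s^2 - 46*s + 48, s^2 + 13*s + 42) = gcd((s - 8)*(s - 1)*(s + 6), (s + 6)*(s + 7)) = s + 6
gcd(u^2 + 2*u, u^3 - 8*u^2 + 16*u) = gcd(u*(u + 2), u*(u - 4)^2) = u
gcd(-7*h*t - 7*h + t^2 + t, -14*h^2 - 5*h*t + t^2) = -7*h + t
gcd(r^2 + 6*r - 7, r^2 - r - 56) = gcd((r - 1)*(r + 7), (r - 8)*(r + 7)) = r + 7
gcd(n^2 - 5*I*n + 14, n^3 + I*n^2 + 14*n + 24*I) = n + 2*I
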